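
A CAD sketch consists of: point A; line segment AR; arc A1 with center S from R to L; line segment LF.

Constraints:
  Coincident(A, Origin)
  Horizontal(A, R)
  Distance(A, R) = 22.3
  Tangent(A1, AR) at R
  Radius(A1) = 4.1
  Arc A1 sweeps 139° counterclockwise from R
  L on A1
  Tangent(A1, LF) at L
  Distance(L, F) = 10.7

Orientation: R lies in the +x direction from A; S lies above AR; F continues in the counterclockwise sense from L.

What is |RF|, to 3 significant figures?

15.2

On A1, R sits at bearing -90° from S; a 139° counterclockwise sweep puts L at bearing 49°, so L = S + 4.1·(cos 49°, sin 49°) = (25.0, 7.19). The tangent condition forces SL to be normal to LF, so LF runs along (−sin 49°, cos 49°); with |LF| = 10.7, F = (16.9, 14.2). Then |RF| = |F − R| = 15.2.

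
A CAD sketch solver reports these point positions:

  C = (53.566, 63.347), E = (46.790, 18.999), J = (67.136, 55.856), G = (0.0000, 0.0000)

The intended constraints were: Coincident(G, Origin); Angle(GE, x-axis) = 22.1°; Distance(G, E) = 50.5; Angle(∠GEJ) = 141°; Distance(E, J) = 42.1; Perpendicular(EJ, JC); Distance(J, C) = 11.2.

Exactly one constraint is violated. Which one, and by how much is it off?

Distance(J, C) = 11.2 — off by 4.30.

G = (0.00, 0.00) ✓; GE at 22.10° ✓; |GE| = 50.50 ✓; ∠GEJ = 141.0° ✓; |EJ| = 42.10 ✓; ∠(EJ, JC) = 90.00° ✓; |JC| = 15.50 ✗.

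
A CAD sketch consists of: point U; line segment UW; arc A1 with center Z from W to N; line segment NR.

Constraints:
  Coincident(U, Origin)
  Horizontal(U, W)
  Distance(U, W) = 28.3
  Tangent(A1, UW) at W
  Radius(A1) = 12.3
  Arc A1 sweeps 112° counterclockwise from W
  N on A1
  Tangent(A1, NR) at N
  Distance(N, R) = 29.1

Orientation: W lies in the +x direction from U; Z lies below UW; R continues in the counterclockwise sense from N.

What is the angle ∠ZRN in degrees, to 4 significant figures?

22.91°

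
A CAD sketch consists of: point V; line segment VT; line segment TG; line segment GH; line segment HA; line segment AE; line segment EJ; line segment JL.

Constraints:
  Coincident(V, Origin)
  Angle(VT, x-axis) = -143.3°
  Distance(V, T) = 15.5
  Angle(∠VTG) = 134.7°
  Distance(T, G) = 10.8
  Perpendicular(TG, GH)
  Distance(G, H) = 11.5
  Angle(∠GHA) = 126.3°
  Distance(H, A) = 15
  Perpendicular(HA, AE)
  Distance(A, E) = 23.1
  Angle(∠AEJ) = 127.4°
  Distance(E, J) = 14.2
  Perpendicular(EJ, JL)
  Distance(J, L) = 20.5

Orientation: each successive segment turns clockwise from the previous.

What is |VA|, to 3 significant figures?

13.4

V is at the origin; VT runs at -143.3° with length 15.5, so T = (-12.4, -9.26). ∠VTG = 134.7° gives TG at 171° from the x-axis; with |TG| = 10.8, G = (-23.1, -7.65). The perpendicularity gives GH at right angles to TG, so GH runs at 81.4°; with |GH| = 11.5, H = (-21.4, 3.72). ∠GHA = 126.3° gives HA at 27.7° from the x-axis; with |HA| = 15.0, A = (-8.11, 10.7). Then |VA| = |A − V| = 13.4.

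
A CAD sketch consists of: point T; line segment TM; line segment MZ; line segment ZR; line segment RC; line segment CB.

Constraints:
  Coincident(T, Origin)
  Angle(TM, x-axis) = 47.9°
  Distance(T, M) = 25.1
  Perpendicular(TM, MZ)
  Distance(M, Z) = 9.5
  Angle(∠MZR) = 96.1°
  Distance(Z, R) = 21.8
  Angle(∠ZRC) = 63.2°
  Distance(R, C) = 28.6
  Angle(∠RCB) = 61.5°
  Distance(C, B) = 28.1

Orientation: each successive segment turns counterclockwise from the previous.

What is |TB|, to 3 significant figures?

32.5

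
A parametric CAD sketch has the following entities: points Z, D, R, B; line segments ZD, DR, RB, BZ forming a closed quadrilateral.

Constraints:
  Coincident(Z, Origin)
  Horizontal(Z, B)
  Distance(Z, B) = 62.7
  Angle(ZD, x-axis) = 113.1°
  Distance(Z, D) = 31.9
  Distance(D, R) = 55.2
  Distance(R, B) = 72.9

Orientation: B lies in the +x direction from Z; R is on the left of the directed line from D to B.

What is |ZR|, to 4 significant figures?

71.42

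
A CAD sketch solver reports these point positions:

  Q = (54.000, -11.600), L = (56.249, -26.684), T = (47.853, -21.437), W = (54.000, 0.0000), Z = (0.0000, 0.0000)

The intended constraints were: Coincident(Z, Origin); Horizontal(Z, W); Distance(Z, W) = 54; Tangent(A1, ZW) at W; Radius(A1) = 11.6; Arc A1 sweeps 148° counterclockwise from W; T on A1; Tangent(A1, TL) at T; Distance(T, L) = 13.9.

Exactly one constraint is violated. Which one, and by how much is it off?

Distance(T, L) = 13.9 — off by 4.00.

Z = (0.00, 0.00) ✓; Z.y = 0.00, W.y = 0.00 ✓; |ZW| = 54.00 ✓; ∠(QW, WZ) = 90.00° ✓; |QW| = 11.60 ✓; bearing(Q→T) − bearing(Q→W) = 148.0° ✓; |QT| = 11.60 ✓; ∠(QT, TL) = 90.00° ✓; |TL| = 9.901 ✗.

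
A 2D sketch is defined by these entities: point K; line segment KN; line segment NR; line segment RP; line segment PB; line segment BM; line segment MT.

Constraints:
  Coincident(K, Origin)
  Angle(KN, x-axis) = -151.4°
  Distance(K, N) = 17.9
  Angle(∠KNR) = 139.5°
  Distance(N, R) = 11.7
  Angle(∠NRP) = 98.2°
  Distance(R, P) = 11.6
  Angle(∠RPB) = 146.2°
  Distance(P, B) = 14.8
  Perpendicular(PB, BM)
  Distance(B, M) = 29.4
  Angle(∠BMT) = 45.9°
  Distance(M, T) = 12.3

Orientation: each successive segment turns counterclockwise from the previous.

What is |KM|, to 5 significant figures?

5.9640

K is at the origin; KN runs at -151.4° with length 17.9, so N = (-15.716, -8.5686). ∠KNR = 139.5° gives NR at -110.90° from the x-axis; with |NR| = 11.7, R = (-19.890, -19.499). ∠NRP = 98.2° gives RP at -29.100° from the x-axis; with |RP| = 11.6, P = (-9.7540, -25.140). ∠RPB = 146.2° gives PB at 4.7000° from the x-axis; with |PB| = 14.8, B = (4.9963, -23.928). PB is perpendicular to BM, so BM runs at 94.700°; with |BM| = 29.4, M = (2.5873, 5.3736). Then |KM| = |M − K| = 5.9640.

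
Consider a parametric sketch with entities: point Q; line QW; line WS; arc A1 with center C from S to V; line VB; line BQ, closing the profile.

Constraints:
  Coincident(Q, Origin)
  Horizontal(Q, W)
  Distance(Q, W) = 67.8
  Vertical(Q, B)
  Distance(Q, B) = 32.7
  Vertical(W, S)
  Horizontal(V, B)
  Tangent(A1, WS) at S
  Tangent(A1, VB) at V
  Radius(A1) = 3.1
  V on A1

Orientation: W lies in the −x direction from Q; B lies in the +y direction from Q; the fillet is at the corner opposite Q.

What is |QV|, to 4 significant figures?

72.49

The virtual corner opposite Q is at (-67.80, 32.70). The tangent condition forces CS to be normal to WS and A1 meets VB tangentially, so CV is at right angles to VB, with radius 3.1, so the center C sits 3.1 in from both sides at C = (-64.70, 29.60). That places the tangent points at S = (-67.80, 29.60) on WS and V = (-64.70, 32.70) on VB. Then |QV| = |V − Q| = 72.49.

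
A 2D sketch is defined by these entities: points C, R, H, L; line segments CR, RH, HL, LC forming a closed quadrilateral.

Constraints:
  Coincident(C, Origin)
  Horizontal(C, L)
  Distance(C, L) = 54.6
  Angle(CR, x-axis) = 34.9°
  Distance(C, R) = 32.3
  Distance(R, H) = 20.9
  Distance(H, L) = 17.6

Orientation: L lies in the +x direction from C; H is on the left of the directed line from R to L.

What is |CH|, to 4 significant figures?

49.87

Checks: C.y = 0.00, L.y = 0.00 ✓; |RH| = 20.90 ✓; |HL| = 17.60 ✓.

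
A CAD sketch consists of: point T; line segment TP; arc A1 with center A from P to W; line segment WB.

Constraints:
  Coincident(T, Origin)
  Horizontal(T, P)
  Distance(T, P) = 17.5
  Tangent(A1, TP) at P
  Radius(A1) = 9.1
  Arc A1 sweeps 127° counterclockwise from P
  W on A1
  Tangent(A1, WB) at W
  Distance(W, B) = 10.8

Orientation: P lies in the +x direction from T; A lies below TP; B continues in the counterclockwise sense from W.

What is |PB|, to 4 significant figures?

23.21

On A1, P sits at bearing 90° from A; a 127° counterclockwise sweep puts W at bearing 217°, so W = A + 9.1·(cos 217°, sin 217°) = (10.23, -14.58). A1 meets WB tangentially, so AW is at right angles to WB, so WB runs along (−sin 217°, cos 217°); with |WB| = 10.8, B = (16.73, -23.20). Then |PB| = |B − P| = 23.21.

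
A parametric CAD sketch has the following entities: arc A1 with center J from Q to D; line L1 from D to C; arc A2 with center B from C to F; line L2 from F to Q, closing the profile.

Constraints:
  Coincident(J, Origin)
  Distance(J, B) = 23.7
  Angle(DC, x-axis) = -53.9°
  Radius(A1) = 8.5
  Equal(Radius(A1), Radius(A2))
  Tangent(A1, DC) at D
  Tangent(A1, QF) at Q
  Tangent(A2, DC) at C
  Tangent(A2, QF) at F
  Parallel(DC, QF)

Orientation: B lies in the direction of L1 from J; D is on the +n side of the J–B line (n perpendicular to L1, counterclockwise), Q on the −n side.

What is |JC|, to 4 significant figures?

25.18

The slot axis is L1's direction at -53.9°, so u = (cos -53.9°, sin -53.9°) = (0.5892, -0.8080) and n = (−sin -53.9°, cos -53.9°) = (0.8080, 0.5892). J is at the origin and B lies 23.7 along u from J, so B = 23.7·u = (13.96, -19.15). Tangency of A1 to both parallel lines with radius 8.5 puts D and Q at J ± 8.5·n: D = (6.868, 5.008), Q = (-6.868, -5.008). Equal radii place C and F the same way about B: C = B + 8.5·n = (20.83, -14.14), F = B − 8.5·n = (7.096, -24.16). Then |JC| = |C − J| = 25.18.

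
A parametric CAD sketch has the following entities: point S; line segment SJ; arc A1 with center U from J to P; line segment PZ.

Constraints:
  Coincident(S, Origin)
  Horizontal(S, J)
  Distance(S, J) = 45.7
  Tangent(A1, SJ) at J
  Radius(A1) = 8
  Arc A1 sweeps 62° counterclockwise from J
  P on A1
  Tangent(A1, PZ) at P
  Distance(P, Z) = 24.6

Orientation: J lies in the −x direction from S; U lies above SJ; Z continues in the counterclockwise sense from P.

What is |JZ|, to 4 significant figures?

31.95

S is at the origin; S and J share the same y with |SJ| = 45.7 and J on the −x side, so J = (-45.70, 0.000). A1 meets SJ tangentially, so UJ is at right angles to SJ, so U = J + (0, 8) = (-45.70, 8.000). On A1, J sits at bearing -90° from U; a 62° counterclockwise sweep puts P at bearing -28°, so P = U + 8.0·(cos -28°, sin -28°) = (-38.64, 4.244). A1 meets PZ tangentially, so UP is at right angles to PZ, so PZ runs along (−sin -28°, cos -28°); with |PZ| = 24.6, Z = (-27.09, 25.96). Then |JZ| = |Z − J| = 31.95.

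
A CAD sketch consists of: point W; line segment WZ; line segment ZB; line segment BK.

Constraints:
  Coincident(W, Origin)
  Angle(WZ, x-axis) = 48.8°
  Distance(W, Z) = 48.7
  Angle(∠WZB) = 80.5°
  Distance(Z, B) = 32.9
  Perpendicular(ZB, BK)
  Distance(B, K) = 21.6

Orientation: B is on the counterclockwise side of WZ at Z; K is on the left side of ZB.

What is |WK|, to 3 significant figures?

36.3

W is at the origin; WZ runs at 48.8° with length 48.7, so Z = 48.7·(cos 48.8°, sin 48.8°) = (32.1, 36.6). ∠WZB = 80.5°, so ZB runs at 48.8° + (180° − 80.5°) = 148° from the x-axis; with |ZB| = 32.9, B = Z + 32.9·(cos 148°, sin 148°) = (4.09, 53.9). The perpendicularity gives BK at right angles to ZB; with |BK| = 21.6 on the left of ZB, K = B + 21.6·(-0.525, -0.851) = (-7.26, 35.6). Then |WK| = |K − W| = 36.3.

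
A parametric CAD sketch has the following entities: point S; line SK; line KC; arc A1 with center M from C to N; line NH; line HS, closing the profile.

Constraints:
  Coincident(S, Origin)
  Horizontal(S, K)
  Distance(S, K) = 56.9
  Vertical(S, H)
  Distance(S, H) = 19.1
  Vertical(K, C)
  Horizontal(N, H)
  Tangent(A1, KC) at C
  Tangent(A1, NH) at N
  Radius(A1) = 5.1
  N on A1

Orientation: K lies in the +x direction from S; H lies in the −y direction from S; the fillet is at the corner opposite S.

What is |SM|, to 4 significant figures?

53.66

SH is vertical with |SH| = 19.1 and H on the −y side, so H = (0.000, -19.10). The virtual corner opposite S is at (56.90, -19.10). A1 meets KC tangentially, so MC is at right angles to KC and since A1 is tangent to NH there, MN ⟂ NH, with radius 5.1, so the center M sits 5.1 in from both sides at M = (51.80, -14.00). Then |SM| = |M − S| = 53.66.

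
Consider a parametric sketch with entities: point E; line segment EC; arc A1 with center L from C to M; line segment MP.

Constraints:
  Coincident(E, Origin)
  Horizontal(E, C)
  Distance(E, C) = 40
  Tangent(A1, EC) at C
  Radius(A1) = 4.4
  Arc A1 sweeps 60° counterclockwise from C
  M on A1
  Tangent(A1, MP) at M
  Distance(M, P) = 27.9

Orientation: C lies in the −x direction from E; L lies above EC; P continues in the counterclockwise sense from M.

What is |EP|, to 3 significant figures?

34.5

E is at the origin; E and C share the same y with |EC| = 40.0 and C on the −x side, so C = (-40.0, 0.00). A1 meets EC tangentially, so LC is at right angles to EC, so L = C + (0, 4.4) = (-40.0, 4.40). On A1, C sits at bearing -90° from L; a 60° counterclockwise sweep puts M at bearing -30°, so M = L + 4.4·(cos -30°, sin -30°) = (-36.2, 2.20). Since A1 is tangent to MP there, LM ⟂ MP, so MP runs along (−sin -30°, cos -30°); with |MP| = 27.9, P = (-22.2, 26.4). Then |EP| = |P − E| = 34.5.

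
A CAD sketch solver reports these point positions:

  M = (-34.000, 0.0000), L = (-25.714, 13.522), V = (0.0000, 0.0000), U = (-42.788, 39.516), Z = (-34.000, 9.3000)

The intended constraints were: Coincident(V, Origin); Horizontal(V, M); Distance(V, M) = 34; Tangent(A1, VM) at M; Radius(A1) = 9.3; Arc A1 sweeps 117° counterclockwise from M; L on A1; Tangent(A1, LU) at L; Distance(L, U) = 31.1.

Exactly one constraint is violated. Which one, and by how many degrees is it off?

Tangent(A1, LU) at L — off by 6.30°.

V = (0.00, 0.00) ✓; V.y = 0.00, M.y = 0.00 ✓; |VM| = 34.00 ✓; ∠(ZM, MV) = 90.00° ✓; |ZM| = 9.300 ✓; bearing(Z→L) − bearing(Z→M) = 117.0° ✓; |ZL| = 9.300 ✓; ∠(ZL, LU) = 83.70° ✗; |LU| = 31.10 ✓.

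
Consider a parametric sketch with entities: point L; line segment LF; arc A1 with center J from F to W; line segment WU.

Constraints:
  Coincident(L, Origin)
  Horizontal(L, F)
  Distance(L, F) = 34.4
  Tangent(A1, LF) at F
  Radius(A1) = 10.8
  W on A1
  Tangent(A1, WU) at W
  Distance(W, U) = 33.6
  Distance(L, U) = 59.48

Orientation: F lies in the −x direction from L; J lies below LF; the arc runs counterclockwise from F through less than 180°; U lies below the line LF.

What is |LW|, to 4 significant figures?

46.82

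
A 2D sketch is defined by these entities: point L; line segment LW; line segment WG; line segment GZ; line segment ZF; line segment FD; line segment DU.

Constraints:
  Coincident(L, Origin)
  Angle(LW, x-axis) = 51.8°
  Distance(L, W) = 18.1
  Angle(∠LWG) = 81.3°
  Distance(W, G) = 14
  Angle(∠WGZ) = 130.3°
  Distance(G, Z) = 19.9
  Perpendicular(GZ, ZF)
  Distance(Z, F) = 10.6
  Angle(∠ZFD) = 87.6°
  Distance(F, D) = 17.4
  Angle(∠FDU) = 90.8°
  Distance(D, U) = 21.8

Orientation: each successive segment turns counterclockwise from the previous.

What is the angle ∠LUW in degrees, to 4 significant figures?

34.08°

∠ZFD = 87.6° gives FD at 22.60° from the x-axis; with |FD| = 17.4, D = (0.05622, 10.99). ∠FDU = 90.8° gives DU at 111.8° from the x-axis; with |DU| = 21.8, U = (-8.040, 31.23). Then cos ∠LUW = UL·UW / (|UL||UW|), giving 34.08°.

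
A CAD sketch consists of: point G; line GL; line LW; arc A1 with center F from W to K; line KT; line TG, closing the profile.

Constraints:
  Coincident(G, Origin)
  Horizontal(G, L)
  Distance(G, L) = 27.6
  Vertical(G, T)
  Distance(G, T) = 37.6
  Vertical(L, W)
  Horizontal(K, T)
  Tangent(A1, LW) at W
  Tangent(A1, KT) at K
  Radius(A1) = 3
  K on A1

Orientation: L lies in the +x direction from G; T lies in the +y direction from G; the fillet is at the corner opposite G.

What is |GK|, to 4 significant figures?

44.93

The virtual corner opposite G is at (27.60, 37.60). A1 meets LW tangentially, so FW is at right angles to LW and the tangent condition forces FK to be normal to KT, with radius 3.0, so the center F sits 3.0 in from both sides at F = (24.60, 34.60). That places the tangent points at W = (27.60, 34.60) on LW and K = (24.60, 37.60) on KT. Then |GK| = |K − G| = 44.93.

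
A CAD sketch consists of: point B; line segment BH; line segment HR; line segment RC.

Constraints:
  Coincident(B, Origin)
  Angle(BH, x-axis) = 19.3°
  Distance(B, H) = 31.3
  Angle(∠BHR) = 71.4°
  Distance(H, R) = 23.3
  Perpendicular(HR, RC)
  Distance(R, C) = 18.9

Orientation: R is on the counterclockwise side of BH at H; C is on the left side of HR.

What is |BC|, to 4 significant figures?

17.12

B is at the origin; BH runs at 19.3° with length 31.3, so H = 31.3·(cos 19.3°, sin 19.3°) = (29.54, 10.35). ∠BHR = 71.4°, so HR runs at 19.3° + (180° − 71.4°) = 127.9° from the x-axis; with |HR| = 23.3, R = H + 23.3·(cos 127.9°, sin 127.9°) = (15.23, 28.73). The perpendicularity gives RC at right angles to HR; with |RC| = 18.9 on the left of HR, C = R + 18.9·(-0.7891, -0.6143) = (0.3144, 17.12). Then |BC| = |C − B| = 17.12.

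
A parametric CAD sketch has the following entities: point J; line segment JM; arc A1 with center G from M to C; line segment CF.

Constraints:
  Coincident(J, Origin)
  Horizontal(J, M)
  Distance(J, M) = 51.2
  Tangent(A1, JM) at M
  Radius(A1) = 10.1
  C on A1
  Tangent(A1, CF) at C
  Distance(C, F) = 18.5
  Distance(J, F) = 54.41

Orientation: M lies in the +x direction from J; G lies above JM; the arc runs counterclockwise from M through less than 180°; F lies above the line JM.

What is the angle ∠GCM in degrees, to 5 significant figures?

22.401°

J is at the origin; J and M share the same y with |JM| = 51.2 and M on the +x side, so M = (51.200, 0.0000). A1 meets JM tangentially, so GM is at right angles to JM, so G = M + (0, 10.1) = (51.200, 10.100). Since GC ⟂ CF (tangency), |GF| = √(10.1² + 18.5²) = 21.077 regardless of where C sits on A1. So F lies on both circle(J, 54.41) and circle(G, 21.077); the above-JM intersection is F = (45.191, 30.303). C is the foot of the tangent from F: C = (58.317, 17.266).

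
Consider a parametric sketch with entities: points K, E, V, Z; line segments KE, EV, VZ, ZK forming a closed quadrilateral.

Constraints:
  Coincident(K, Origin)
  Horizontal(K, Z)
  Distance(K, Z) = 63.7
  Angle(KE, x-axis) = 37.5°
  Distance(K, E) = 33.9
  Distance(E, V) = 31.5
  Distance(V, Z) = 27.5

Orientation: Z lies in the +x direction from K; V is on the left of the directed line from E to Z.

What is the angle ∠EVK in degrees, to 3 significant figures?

13.5°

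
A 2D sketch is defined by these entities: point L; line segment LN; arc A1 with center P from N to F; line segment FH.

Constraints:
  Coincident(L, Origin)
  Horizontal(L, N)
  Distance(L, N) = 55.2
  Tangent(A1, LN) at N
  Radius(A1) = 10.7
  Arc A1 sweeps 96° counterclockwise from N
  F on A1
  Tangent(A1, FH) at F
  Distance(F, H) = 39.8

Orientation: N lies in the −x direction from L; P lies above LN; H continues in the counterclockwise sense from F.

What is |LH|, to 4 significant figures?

70.82

On A1, N sits at bearing -90° from P; a 96° counterclockwise sweep puts F at bearing 6°, so F = P + 10.7·(cos 6°, sin 6°) = (-44.56, 11.82). Since A1 is tangent to FH there, PF ⟂ FH, so FH runs along (−sin 6°, cos 6°); with |FH| = 39.8, H = (-48.72, 51.40). Then |LH| = |H − L| = 70.82.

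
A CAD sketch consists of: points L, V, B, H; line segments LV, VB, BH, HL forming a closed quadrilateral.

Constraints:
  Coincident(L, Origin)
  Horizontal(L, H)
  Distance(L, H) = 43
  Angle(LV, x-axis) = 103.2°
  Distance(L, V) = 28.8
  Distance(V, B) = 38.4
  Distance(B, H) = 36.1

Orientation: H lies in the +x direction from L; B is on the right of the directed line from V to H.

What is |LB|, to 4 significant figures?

10.83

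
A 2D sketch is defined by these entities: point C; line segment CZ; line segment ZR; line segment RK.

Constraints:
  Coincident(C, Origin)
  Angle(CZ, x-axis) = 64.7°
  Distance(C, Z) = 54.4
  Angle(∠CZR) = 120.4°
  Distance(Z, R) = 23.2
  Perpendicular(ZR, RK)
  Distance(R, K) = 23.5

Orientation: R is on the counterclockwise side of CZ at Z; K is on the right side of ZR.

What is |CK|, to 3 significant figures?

86.8

∠CZR = 120.4°, so ZR runs at 64.7° + (180° − 120.4°) = 124° from the x-axis; with |ZR| = 23.2, R = Z + 23.2·(cos 124°, sin 124°) = (10.2, 68.3). ZR ⟂ RK; with |RK| = 23.5 on the right of ZR, K = R + 23.5·(0.826, 0.564) = (29.6, 81.6). Then |CK| = |K − C| = 86.8.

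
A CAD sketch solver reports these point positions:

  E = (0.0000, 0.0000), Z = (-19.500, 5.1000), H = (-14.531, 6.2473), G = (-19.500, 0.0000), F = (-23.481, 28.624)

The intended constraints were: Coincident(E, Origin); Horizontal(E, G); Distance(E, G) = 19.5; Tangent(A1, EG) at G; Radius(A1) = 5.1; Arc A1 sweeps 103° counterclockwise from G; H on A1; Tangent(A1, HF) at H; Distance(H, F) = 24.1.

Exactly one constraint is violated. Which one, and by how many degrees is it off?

Tangent(A1, HF) at H — off by 8.80°.

E = (0.00, 0.00) ✓; E.y = 0.00, G.y = 0.00 ✓; |EG| = 19.50 ✓; ∠(ZG, GE) = 90.00° ✓; |ZG| = 5.100 ✓; bearing(Z→H) − bearing(Z→G) = 103.0° ✓; |ZH| = 5.100 ✓; ∠(ZH, HF) = 81.20° ✗; |HF| = 24.10 ✓.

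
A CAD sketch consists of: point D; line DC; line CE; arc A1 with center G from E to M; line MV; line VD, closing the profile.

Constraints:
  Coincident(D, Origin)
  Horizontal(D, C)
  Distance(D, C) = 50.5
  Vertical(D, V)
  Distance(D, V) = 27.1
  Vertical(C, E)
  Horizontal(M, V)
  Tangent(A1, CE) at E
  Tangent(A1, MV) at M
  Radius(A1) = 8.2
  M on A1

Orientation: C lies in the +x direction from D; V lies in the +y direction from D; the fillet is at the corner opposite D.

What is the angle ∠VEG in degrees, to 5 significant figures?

9.2230°

D is at the origin; D and C share the same y with |DC| = 50.5 and C on the +x side, so C = (50.500, 0.0000). D and V share the same x with |DV| = 27.1 and V on the +y side, so V = (0.0000, 27.100). The virtual corner opposite D is at (50.500, 27.100). Tangency of A1 to CE means the radius GE is perpendicular to CE and A1 meets MV tangentially, so GM is at right angles to MV, with radius 8.2, so the center G sits 8.2 in from both sides at G = (42.300, 18.900). That places the tangent points at E = (50.500, 18.900) on CE and M = (42.300, 27.100) on MV. Then cos ∠VEG = EV·EG / (|EV||EG|), giving 9.2230°.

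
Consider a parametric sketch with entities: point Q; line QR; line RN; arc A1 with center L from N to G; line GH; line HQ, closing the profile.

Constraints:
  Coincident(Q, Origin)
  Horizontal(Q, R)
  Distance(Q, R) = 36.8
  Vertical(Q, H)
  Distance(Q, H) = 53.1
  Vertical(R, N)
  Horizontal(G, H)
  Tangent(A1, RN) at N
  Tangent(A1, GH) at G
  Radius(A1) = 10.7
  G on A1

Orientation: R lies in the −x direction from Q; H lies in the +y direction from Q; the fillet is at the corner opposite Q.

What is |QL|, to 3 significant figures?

49.8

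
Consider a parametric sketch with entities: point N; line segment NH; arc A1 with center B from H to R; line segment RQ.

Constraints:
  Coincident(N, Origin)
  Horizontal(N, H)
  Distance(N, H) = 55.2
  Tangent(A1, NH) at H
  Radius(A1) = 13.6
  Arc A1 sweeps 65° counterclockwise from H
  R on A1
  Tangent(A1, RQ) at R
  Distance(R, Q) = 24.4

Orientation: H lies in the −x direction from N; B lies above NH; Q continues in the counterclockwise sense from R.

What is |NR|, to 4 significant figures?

43.59

N is at the origin; NH is horizontal with |NH| = 55.2 and H on the −x side, so H = (-55.20, 0.000). Since A1 is tangent to NH there, BH ⟂ NH, so B = H + (0, 13.6) = (-55.20, 13.60). On A1, H sits at bearing -90° from B; a 65° counterclockwise sweep puts R at bearing -25°, so R = B + 13.6·(cos -25°, sin -25°) = (-42.87, 7.852). Then |NR| = |R − N| = 43.59.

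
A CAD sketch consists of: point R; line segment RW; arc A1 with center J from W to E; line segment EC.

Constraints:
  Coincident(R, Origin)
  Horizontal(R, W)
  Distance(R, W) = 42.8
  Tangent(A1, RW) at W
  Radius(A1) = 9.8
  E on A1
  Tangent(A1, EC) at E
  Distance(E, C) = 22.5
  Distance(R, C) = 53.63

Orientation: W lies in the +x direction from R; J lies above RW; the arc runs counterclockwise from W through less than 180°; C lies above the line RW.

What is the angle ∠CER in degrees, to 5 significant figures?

78.298°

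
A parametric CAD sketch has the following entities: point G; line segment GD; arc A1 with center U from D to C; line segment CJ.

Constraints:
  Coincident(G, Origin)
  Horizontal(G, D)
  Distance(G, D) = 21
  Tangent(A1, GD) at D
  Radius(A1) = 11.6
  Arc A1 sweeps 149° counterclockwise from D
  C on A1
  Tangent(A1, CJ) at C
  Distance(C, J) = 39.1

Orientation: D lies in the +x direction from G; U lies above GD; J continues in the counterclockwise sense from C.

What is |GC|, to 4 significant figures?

34.52

G is at the origin; G and D share the same y with |GD| = 21.0 and D on the +x side, so D = (21.00, 0.000). A1 meets GD tangentially, so UD is at right angles to GD, so U = D + (0, 11.6) = (21.00, 11.60). On A1, D sits at bearing -90° from U; a 149° counterclockwise sweep puts C at bearing 59°, so C = U + 11.6·(cos 59°, sin 59°) = (26.97, 21.54). Then |GC| = |C − G| = 34.52.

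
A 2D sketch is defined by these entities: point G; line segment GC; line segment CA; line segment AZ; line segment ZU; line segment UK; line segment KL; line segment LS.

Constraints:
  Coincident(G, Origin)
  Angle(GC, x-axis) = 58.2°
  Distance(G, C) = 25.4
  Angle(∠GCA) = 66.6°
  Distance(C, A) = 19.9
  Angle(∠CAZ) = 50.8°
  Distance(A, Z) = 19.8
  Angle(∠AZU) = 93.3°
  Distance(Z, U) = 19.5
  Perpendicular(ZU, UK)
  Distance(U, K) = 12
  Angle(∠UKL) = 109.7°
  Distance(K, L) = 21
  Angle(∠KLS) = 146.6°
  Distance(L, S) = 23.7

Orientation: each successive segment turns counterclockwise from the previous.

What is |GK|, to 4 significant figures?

31.30

G is at the origin; GC runs at 58.2° with length 25.4, so C = (13.38, 21.59). ∠GCA = 66.6° gives CA at 171.6° from the x-axis; with |CA| = 19.9, A = (-6.302, 24.49). ∠CAZ = 50.8° gives AZ at -59.20° from the x-axis; with |AZ| = 19.8, Z = (3.837, 7.487). ∠AZU = 93.3° gives ZU at 27.50° from the x-axis; with |ZU| = 19.5, U = (21.13, 16.49). ZU ⟂ UK, so UK runs at 117.5°; with |UK| = 12.0, K = (15.59, 27.14). Then |GK| = |K − G| = 31.30.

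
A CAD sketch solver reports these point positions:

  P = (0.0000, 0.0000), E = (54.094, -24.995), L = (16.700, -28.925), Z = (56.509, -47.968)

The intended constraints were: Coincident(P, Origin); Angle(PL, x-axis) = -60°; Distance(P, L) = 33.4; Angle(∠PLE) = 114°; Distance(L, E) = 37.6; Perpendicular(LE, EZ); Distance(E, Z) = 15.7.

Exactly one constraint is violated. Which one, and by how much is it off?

Distance(E, Z) = 15.7 — off by 7.40.

P = (0.00, 0.00) ✓; PL at -60.00° ✓; |PL| = 33.40 ✓; ∠PLE = 114.0° ✓; |LE| = 37.60 ✓; ∠(LE, EZ) = 90.00° ✓; |EZ| = 23.10 ✗.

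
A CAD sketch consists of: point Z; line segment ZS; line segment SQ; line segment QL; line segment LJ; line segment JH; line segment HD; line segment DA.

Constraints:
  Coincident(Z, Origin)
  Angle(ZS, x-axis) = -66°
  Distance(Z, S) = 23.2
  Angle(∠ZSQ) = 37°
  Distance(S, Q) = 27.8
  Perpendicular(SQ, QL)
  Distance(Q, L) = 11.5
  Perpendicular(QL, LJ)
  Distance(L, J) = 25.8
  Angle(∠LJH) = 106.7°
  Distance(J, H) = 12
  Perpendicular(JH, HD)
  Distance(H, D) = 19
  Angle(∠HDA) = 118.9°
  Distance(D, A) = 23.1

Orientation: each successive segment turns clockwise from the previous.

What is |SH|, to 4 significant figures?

1.448

QL is perpendicular to LJ, so LJ runs at -29.00°; with |LJ| = 25.8, J = (13.26, -10.17). ∠LJH = 106.7° gives JH at -102.3° from the x-axis; with |JH| = 12.0, H = (10.71, -21.89). Then |SH| = |H − S| = 1.448.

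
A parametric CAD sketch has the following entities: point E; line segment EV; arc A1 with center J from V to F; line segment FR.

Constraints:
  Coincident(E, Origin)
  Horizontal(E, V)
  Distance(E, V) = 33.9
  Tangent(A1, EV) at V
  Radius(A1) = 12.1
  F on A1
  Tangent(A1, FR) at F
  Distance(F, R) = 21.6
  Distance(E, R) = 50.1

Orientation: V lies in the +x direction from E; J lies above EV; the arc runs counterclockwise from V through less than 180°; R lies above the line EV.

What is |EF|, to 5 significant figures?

47.969

E is at the origin; E and V share the same y with |EV| = 33.9 and V on the +x side, so V = (33.900, 0.0000). Tangency of A1 to EV means the radius JV is perpendicular to EV, so J = V + (0, 12.1) = (33.900, 12.100). Since JF ⟂ FR (tangency), |JR| = √(12.1² + 21.6²) = 24.758 regardless of where F sits on A1. So R lies on both circle(E, 50.1) and circle(J, 24.758); the above-EV intersection is R = (33.934, 36.858). F is the foot of the tangent from R: F = (44.464, 17.999).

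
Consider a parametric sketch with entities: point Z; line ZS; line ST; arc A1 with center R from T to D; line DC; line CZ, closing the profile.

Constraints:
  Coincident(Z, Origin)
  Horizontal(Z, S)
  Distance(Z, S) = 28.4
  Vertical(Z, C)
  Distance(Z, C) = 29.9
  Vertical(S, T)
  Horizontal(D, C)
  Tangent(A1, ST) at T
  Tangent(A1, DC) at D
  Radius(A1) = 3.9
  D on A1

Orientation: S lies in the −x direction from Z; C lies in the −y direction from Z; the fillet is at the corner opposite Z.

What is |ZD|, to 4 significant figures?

38.66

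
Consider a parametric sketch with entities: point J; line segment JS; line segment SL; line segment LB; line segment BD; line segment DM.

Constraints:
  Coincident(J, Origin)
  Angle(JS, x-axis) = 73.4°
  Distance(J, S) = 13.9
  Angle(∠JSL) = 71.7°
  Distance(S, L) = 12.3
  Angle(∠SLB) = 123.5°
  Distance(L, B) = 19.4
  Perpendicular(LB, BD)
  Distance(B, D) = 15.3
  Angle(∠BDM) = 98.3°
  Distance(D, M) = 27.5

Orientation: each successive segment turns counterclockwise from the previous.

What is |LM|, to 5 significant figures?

20.793

LB ⟂ BD, so BD runs at -31.800°; with |BD| = 15.3, D = (-5.5431, -11.595). ∠BDM = 98.3° gives DM at 49.900° from the x-axis; with |DM| = 27.5, M = (12.170, 9.4408). Then |LM| = |M − L| = 20.793.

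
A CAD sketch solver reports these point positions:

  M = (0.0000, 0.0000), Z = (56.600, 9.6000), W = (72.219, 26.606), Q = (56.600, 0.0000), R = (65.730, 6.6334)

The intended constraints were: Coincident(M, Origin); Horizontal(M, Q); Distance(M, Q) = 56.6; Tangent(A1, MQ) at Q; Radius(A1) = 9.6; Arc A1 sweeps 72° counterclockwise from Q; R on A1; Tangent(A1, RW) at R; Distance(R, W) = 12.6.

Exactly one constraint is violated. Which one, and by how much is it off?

Distance(R, W) = 12.6 — off by 8.40.

M = (0.00, 0.00) ✓; M.y = 0.00, Q.y = 0.00 ✓; |MQ| = 56.60 ✓; ∠(ZQ, QM) = 90.00° ✓; |ZQ| = 9.600 ✓; bearing(Z→R) − bearing(Z→Q) = 72.00° ✓; |ZR| = 9.600 ✓; ∠(ZR, RW) = 90.00° ✓; |RW| = 21.00 ✗.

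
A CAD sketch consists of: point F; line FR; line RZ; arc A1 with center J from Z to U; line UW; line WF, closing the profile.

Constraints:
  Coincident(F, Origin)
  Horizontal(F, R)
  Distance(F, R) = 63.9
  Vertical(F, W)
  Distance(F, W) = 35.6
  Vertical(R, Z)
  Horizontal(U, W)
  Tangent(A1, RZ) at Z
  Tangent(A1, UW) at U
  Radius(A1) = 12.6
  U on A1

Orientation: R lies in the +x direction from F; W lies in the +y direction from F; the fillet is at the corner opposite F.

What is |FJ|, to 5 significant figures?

56.220

F is at the origin; F and R share the same y with |FR| = 63.9 and R on the +x side, so R = (63.900, 0.0000). F and W share the same x with |FW| = 35.6 and W on the +y side, so W = (0.0000, 35.600). The virtual corner opposite F is at (63.900, 35.600). Tangency of A1 to RZ means the radius JZ is perpendicular to RZ and the tangent condition forces JU to be normal to UW, with radius 12.6, so the center J sits 12.6 in from both sides at J = (51.300, 23.000). Then |FJ| = |J − F| = 56.220.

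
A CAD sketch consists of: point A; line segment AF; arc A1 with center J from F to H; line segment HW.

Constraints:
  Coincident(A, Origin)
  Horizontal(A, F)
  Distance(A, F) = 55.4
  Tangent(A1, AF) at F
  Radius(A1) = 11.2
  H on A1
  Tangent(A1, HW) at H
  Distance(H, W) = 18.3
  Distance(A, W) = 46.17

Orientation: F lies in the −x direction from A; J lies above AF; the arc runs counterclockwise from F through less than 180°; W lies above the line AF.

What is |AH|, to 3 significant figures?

45.4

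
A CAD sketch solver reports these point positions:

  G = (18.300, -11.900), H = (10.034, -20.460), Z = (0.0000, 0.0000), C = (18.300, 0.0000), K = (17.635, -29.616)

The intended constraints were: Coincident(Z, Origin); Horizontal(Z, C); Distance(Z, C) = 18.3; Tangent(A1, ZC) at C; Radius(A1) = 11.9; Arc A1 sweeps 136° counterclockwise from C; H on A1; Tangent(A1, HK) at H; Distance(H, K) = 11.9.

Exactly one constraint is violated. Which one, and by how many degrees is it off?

Tangent(A1, HK) at H — off by 6.30°.

Z = (0.00, 0.00) ✓; Z.y = 0.00, C.y = 0.00 ✓; |ZC| = 18.30 ✓; ∠(GC, CZ) = 90.00° ✓; |GC| = 11.90 ✓; bearing(G→H) − bearing(G→C) = 136.0° ✓; |GH| = 11.90 ✓; ∠(GH, HK) = 96.30° ✗; |HK| = 11.90 ✓.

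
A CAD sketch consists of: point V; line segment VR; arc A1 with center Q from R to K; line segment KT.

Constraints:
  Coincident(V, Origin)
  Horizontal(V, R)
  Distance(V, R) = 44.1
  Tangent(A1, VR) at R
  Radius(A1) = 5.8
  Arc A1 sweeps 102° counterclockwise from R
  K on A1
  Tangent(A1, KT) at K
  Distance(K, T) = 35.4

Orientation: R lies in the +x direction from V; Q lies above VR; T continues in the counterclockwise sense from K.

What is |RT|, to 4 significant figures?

41.67

On A1, R sits at bearing -90° from Q; a 102° counterclockwise sweep puts K at bearing 12°, so K = Q + 5.8·(cos 12°, sin 12°) = (49.77, 7.006). Tangency of A1 to KT means the radius QK is perpendicular to KT, so KT runs along (−sin 12°, cos 12°); with |KT| = 35.4, T = (42.41, 41.63). Then |RT| = |T − R| = 41.67.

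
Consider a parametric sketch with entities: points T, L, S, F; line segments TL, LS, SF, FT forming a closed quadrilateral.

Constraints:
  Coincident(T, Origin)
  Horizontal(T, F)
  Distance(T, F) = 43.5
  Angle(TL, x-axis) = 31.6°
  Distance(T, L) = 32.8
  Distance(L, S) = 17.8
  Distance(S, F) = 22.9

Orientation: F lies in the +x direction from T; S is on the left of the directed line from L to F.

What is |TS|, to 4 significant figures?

50.30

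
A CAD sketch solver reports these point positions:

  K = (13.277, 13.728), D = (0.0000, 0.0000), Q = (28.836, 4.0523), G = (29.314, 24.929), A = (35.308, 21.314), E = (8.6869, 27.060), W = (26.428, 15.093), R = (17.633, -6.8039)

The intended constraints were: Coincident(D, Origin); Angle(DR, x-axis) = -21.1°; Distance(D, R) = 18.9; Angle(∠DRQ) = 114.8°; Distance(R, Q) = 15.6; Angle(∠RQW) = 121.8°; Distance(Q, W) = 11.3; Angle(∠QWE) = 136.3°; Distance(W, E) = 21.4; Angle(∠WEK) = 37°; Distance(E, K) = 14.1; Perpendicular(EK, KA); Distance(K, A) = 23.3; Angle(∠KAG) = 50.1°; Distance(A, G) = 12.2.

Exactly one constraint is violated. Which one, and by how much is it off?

Distance(A, G) = 12.2 — off by 5.20.

D = (0.00, 0.00) ✓; DR at -21.10° ✓; |DR| = 18.90 ✓; ∠DRQ = 114.8° ✓; |RQ| = 15.60 ✓; ∠RQW = 121.8° ✓; |QW| = 11.30 ✓; ∠QWE = 136.3° ✓; |WE| = 21.40 ✓; ∠WEK = 37.00° ✓; |EK| = 14.10 ✓; ∠(EK, KA) = 90.00° ✓; |KA| = 23.30 ✓; ∠KAG = 50.09° ✓; |AG| = 7.000 ✗.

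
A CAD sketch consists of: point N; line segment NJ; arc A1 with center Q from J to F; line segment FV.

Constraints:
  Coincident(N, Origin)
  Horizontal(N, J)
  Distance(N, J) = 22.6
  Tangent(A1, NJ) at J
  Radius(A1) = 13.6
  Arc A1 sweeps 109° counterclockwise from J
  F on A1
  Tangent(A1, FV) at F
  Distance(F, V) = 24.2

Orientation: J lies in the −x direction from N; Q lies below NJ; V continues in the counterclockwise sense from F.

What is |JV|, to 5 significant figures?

41.211

N is at the origin; NJ is horizontal with |NJ| = 22.6 and J on the −x side, so J = (-22.600, 0.0000). Tangency of A1 to NJ means the radius QJ is perpendicular to NJ, so Q = J + (0, -13.6) = (-22.600, -13.600). On A1, J sits at bearing 90° from Q; a 109° counterclockwise sweep puts F at bearing 199°, so F = Q + 13.6·(cos 199°, sin 199°) = (-35.459, -18.028). The tangent condition forces QF to be normal to FV, so FV runs along (−sin 199°, cos 199°); with |FV| = 24.2, V = (-27.580, -40.909). Then |JV| = |V − J| = 41.211.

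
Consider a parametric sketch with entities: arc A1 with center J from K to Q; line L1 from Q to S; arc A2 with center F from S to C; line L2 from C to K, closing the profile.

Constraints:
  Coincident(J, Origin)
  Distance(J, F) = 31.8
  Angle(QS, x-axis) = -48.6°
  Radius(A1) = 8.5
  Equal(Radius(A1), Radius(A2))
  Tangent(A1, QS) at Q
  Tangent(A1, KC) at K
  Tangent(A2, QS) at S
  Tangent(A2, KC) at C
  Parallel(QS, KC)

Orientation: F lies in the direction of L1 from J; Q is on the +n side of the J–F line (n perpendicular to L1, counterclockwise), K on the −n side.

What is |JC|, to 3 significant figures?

32.9

The slot axis is L1's direction at -48.6°, so u = (cos -48.6°, sin -48.6°) = (0.661, -0.750) and n = (−sin -48.6°, cos -48.6°) = (0.750, 0.661). J is at the origin and F lies 31.8 along u from J, so F = 31.8·u = (21.0, -23.9). Tangency of A1 to both parallel lines with radius 8.5 puts Q and K at J ± 8.5·n: Q = (6.38, 5.62), K = (-6.38, -5.62). Equal radii place S and C the same way about F: S = F + 8.5·n = (27.4, -18.2), C = F − 8.5·n = (14.7, -29.5). Then |JC| = |C − J| = 32.9.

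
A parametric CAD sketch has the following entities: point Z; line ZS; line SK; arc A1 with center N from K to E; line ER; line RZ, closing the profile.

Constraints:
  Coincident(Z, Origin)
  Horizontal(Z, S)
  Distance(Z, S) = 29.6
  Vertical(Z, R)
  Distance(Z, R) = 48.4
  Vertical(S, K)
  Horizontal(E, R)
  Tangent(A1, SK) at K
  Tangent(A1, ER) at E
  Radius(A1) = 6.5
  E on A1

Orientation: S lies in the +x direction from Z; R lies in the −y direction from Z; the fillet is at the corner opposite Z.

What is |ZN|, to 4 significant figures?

47.85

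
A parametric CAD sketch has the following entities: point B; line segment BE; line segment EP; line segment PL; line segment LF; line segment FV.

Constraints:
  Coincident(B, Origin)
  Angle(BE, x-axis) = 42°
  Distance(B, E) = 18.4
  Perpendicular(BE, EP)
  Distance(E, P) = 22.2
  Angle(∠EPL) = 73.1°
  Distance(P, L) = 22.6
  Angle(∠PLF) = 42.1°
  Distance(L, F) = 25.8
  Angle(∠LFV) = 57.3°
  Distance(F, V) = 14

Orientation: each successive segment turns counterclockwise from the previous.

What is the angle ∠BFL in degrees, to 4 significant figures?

38.20°

B is at the origin; BE runs at 42.0° with length 18.4, so E = (13.67, 12.31). BE is perpendicular to EP, so EP runs at 132.0°; with |EP| = 22.2, P = (-1.181, 28.81). ∠EPL = 73.1° gives PL at -121.1° from the x-axis; with |PL| = 22.6, L = (-12.85, 9.458). ∠PLF = 42.1° gives LF at 16.80° from the x-axis; with |LF| = 25.8, F = (11.84, 16.92). Then cos ∠BFL = FB·FL / (|FB||FL|), giving 38.20°.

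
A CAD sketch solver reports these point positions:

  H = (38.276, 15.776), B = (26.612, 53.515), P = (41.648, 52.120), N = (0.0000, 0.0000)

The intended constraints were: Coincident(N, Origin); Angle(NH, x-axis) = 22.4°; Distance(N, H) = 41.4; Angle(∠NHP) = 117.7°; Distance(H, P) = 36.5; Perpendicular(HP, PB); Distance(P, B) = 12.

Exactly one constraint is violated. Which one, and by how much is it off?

Distance(P, B) = 12 — off by 3.10.

N = (0.00, 0.00) ✓; NH at 22.40° ✓; |NH| = 41.40 ✓; ∠NHP = 117.7° ✓; |HP| = 36.50 ✓; ∠(HP, PB) = 90.00° ✓; |PB| = 15.10 ✗.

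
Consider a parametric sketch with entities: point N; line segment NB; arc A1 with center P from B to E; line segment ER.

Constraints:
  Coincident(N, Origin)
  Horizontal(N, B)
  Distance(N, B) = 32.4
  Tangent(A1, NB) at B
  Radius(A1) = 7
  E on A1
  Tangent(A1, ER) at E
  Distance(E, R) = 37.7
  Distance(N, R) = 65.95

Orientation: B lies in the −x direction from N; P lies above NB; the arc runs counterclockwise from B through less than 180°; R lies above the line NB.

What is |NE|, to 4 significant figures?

29.69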